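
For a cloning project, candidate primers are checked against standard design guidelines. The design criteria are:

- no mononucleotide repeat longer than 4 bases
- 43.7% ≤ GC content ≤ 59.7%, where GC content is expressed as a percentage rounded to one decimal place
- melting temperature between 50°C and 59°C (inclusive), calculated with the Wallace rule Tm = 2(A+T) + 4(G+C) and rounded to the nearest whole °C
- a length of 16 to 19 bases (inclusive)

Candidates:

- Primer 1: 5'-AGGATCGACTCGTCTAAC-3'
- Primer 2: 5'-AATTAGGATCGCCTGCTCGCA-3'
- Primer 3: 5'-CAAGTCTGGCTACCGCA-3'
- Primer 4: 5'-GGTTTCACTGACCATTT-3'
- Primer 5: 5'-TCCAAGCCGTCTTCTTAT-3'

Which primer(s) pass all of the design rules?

Primer 1 (18 nt, A=5 T=4 G=4 C=5): longest run = 2 ✓; GC 9/18 = 50.0% ✓; Tm = 2·9 + 4·9 = 54°C ✓; length 18 ✓ — passes.
Primer 2 (21 nt, A=5 T=5 G=5 C=6): longest run = 2 ✓; GC 11/21 = 52.4% ✓; Tm = 2·10 + 4·11 = 64°C, outside 50–59°C ✗; length 21, outside 16–19 ✗ — fails.
Primer 3 (17 nt, A=4 T=3 G=4 C=6): longest run = 2 ✓; GC 10/17 = 58.8% ✓; Tm = 2·7 + 4·10 = 54°C ✓; length 17 ✓ — passes.
Primer 4 (17 nt, A=3 T=7 G=3 C=4): longest run = 3 ✓; GC 7/17 = 41.2%, outside 43.7–59.7% ✗; Tm = 2·10 + 4·7 = 48°C, outside 50–59°C ✗; length 17 ✓ — fails.
Primer 5 (18 nt, A=3 T=7 G=2 C=6): longest run = 2 ✓; GC 8/18 = 44.4% ✓; Tm = 2·10 + 4·8 = 52°C ✓; length 18 ✓ — passes.

Primer 1, Primer 3 and Primer 5.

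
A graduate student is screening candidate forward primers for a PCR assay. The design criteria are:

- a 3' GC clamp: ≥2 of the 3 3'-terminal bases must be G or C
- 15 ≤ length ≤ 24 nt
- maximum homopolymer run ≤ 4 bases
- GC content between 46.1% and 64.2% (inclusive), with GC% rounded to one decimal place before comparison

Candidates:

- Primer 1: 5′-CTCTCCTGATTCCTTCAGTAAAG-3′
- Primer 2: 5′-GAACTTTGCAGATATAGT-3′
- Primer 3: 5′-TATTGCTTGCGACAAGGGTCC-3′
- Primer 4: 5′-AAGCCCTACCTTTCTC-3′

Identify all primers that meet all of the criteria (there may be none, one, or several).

Primer 3 and Primer 4.

Primer 1 (23 nt, A=5 T=8 G=3 C=7): 3' end AAG has 1 G/C, need ≥2 ✗; length 23 ✓; longest run = 3 ✓; GC 10/23 = 43.5%, outside 46.1–64.2% ✗ — fails.
Primer 2 (18 nt, A=6 T=6 G=4 C=2): 3' end AGT has 1 G/C, need ≥2 ✗; length 18 ✓; longest run = 3 ✓; GC 6/18 = 33.3%, outside 46.1–64.2% ✗ — fails.
Primer 3 (21 nt, A=4 T=6 G=6 C=5): 3' end TCC has 2 G/C ✓; length 21 ✓; longest run = 3 ✓; GC 11/21 = 52.4% ✓ — passes.
Primer 4 (16 nt, A=3 T=5 G=1 C=7): 3' end CTC has 2 G/C ✓; length 16 ✓; longest run = 3 ✓; GC 8/16 = 50.0% ✓ — passes.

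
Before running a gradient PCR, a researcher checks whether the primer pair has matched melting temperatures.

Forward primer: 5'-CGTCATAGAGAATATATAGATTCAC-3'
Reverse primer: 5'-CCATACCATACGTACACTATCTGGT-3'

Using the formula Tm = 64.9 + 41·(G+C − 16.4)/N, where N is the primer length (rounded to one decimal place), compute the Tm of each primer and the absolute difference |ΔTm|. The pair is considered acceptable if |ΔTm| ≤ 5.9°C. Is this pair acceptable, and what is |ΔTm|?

Forward: G+C = 8, N = 25 → Tm = 64.9 + 41·(8 − 16.4)/25 = 51.1°C.
Reverse: G+C = 11, N = 25 → Tm = 64.9 + 41·(11 − 16.4)/25 = 56.0°C.
|ΔTm| = |51.1 − 56.0| = 4.9°C, ≤ 5.9°C.

|ΔTm| = 4.9°C; the pair is acceptable.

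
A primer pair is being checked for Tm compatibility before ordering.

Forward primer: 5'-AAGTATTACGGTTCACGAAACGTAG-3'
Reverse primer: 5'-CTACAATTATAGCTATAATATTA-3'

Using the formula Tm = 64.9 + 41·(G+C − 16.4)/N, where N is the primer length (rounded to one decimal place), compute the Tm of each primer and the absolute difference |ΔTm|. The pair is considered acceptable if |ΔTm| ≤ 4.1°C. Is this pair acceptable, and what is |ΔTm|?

|ΔTm| = 11.6°C; the pair is not acceptable.

Forward: G+C = 10, N = 25 → Tm = 64.9 + 41·(10 − 16.4)/25 = 54.4°C.
Reverse: G+C = 4, N = 23 → Tm = 64.9 + 41·(4 − 16.4)/23 = 42.8°C.
|ΔTm| = |54.4 − 42.8| = 11.6°C, > 4.1°C.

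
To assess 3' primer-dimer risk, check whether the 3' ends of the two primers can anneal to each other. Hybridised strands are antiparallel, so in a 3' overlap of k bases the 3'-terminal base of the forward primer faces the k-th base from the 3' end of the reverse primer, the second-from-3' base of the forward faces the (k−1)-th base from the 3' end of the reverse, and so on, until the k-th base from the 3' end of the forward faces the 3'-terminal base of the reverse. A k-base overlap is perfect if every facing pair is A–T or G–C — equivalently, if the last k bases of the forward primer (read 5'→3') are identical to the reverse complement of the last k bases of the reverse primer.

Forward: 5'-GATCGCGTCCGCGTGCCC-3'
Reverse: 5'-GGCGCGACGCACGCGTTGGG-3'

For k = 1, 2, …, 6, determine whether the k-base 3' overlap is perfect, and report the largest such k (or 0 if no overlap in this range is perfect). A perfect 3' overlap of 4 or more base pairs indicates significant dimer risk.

Last 6 bases (5'→3') — forward …GTGCCC, reverse …GTTGGG.
Reverse complement of the reverse primer's last 6 bases: CCCAAC; its first k bases are the reverse complement of the reverse primer's last k bases, so a perfect k-base overlap needs the forward primer's last k bases to equal them.
Comparing (forward last k vs required): k=1: C vs C ✓; k=2: CC vs CC ✓; k=3: CCC vs CCC ✓; k=4: GCCC vs CCCA ✗; k=5: TGCCC vs CCCAA ✗; k=6: GTGCCC vs CCCAAC ✗.
Perfect overlaps at k = 1, 2, 3; the largest is 3.

Longest perfect overlap: 3 complementary base pairs; below the dimer-risk threshold (threshold 4).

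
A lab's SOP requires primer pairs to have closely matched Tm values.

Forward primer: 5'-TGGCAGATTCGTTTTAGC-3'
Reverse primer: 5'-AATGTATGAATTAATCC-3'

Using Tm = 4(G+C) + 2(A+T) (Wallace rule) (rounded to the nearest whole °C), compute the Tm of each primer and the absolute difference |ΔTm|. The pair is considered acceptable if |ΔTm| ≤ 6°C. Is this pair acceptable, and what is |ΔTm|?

|ΔTm| = 10°C; the pair is not acceptable.

Forward: A=3 T=7 G=5 C=3 → Tm = 2·10 + 4·8 = 52°C.
Reverse: A=7 T=6 G=2 C=2 → Tm = 2·13 + 4·4 = 42°C.
|ΔTm| = |52 − 42| = 10°C, > 6°C.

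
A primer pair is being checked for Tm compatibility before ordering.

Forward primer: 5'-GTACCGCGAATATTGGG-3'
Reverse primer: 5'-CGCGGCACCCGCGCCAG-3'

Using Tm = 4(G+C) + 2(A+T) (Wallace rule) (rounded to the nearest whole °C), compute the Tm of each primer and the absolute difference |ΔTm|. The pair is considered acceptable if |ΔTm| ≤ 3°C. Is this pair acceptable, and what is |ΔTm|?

Forward: A=4 T=4 G=6 C=3 → Tm = 2·8 + 4·9 = 52°C.
Reverse: A=2 T=0 G=6 C=9 → Tm = 2·2 + 4·15 = 64°C.
|ΔTm| = |52 − 64| = 12°C, > 3°C.

|ΔTm| = 12°C; the pair is not acceptable.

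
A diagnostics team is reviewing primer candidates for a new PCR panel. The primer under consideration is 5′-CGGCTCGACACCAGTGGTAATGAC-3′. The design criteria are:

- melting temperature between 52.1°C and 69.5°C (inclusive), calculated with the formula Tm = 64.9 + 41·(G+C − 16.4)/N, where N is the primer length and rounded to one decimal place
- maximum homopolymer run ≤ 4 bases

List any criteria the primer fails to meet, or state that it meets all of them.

Base counts: A=6, T=4, G=7, C=7 (length 24).
Tm: Tm = 64.9 + 41·(14 − 16.4)/24 = 60.8°C ✓
homopolymer run: longest run = 2 ✓

Meets all criteria.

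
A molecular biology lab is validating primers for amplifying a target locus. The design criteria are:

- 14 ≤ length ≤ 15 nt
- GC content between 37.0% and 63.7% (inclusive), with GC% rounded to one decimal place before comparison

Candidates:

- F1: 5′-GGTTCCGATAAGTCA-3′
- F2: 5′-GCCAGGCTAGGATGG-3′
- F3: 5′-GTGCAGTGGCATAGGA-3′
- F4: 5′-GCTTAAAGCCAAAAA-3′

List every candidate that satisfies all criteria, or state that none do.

F1 (15 nt, A=4 T=4 G=4 C=3): length 15 ✓; GC 7/15 = 46.7% ✓ — passes.
F2 (15 nt, A=3 T=2 G=7 C=3): length 15 ✓; GC 10/15 = 66.7%, outside 37.0–63.7% ✗ — fails.
F3 (16 nt, A=4 T=3 G=7 C=2): length 16, outside 14–15 ✗; GC 9/16 = 56.3% ✓ — fails.
F4 (15 nt, A=8 T=2 G=2 C=3): length 15 ✓; GC 5/15 = 33.3%, outside 37.0–63.7% ✗ — fails.

F1 only.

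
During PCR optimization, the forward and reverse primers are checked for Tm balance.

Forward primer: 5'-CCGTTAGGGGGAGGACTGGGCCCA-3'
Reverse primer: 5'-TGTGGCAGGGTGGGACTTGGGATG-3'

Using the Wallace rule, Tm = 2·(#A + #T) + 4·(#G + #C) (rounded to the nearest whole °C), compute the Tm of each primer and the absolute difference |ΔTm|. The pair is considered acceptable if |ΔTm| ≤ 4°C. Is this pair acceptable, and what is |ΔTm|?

|ΔTm| = 4°C; the pair is acceptable.

Forward: A=4 T=3 G=11 C=6 → Tm = 2·7 + 4·17 = 82°C.
Reverse: A=3 T=6 G=13 C=2 → Tm = 2·9 + 4·15 = 78°C.
|ΔTm| = |82 − 78| = 4°C, ≤ 4°C.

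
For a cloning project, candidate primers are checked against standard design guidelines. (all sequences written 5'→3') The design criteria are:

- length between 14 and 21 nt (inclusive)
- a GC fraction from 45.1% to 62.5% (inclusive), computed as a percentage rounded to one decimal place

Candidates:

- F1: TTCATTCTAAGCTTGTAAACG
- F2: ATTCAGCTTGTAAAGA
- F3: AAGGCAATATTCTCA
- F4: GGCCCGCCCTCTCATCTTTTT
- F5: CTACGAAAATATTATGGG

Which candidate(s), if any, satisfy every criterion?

F4 only.

F1 (21 nt, A=6 T=8 G=3 C=4): length 21 ✓; GC 7/21 = 33.3%, outside 45.1–62.5% ✗ — fails.
F2 (16 nt, A=6 T=5 G=3 C=2): length 16 ✓; GC 5/16 = 31.3%, outside 45.1–62.5% ✗ — fails.
F3 (15 nt, A=6 T=4 G=2 C=3): length 15 ✓; GC 5/15 = 33.3%, outside 45.1–62.5% ✗ — fails.
F4 (21 nt, A=1 T=8 G=3 C=9): length 21 ✓; GC 12/21 = 57.1% ✓ — passes.
F5 (18 nt, A=7 T=5 G=4 C=2): length 18 ✓; GC 6/18 = 33.3%, outside 45.1–62.5% ✗ — fails.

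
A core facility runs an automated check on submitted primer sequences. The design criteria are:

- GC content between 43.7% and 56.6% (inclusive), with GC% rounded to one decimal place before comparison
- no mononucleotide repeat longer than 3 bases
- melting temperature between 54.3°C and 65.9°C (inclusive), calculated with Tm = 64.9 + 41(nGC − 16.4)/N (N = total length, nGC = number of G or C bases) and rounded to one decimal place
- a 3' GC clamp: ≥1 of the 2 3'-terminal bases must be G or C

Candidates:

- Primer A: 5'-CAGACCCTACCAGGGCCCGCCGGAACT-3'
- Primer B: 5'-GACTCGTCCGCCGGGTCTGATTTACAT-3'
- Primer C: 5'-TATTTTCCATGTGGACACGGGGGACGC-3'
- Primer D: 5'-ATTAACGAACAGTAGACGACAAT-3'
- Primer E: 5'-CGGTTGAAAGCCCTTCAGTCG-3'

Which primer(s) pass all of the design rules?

None of the candidates satisfy all criteria.

Primer A (27 nt, A=6 T=2 G=7 C=12): GC 19/27 = 70.4%, outside 43.7–56.6% ✗; longest run = 3 ✓; Tm = 64.9 + 41·(19 − 16.4)/27 = 68.8°C, outside 54.3–65.9°C ✗; 3' end CT has 1 G/C ✓ — fails.
Primer B (27 nt, A=4 T=8 G=7 C=8): GC 15/27 = 55.6% ✓; longest run = 3 ✓; Tm = 64.9 + 41·(15 − 16.4)/27 = 62.8°C ✓; 3' end AT has 0 G/C, need ≥1 ✗ — fails.
Primer C (27 nt, A=5 T=7 G=9 C=6): GC 15/27 = 55.6% ✓; longest run = 5, exceeds 3 ✗; Tm = 64.9 + 41·(15 − 16.4)/27 = 62.8°C ✓; 3' end GC has 2 G/C ✓ — fails.
Primer D (23 nt, A=11 T=4 G=4 C=4): GC 8/23 = 34.8%, outside 43.7–56.6% ✗; longest run = 2 ✓; Tm = 64.9 + 41·(8 − 16.4)/23 = 49.9°C, outside 54.3–65.9°C ✗; 3' end AT has 0 G/C, need ≥1 ✗ — fails.
Primer E (21 nt, A=4 T=5 G=6 C=6): GC 12/21 = 57.1%, outside 43.7–56.6% ✗; longest run = 3 ✓; Tm = 64.9 + 41·(12 − 16.4)/21 = 56.3°C ✓; 3' end CG has 2 G/C ✓ — fails.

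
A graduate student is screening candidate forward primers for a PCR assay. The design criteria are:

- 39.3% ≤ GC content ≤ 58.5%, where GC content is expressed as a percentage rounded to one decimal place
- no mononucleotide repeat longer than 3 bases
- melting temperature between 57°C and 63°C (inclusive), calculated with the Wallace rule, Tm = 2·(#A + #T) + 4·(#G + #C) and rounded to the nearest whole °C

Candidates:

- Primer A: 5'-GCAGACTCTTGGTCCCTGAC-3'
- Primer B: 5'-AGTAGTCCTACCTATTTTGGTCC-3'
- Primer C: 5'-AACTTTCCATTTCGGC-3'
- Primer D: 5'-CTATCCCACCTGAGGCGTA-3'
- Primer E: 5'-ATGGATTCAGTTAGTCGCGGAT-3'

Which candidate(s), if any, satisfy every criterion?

Primer A (20 nt, A=3 T=5 G=5 C=7): GC 12/20 = 60.0%, outside 39.3–58.5% ✗; longest run = 3 ✓; Tm = 2·8 + 4·12 = 64°C, outside 57–63°C ✗ — fails.
Primer B (23 nt, A=4 T=9 G=4 C=6): GC 10/23 = 43.5% ✓; longest run = 4, exceeds 3 ✗; Tm = 2·13 + 4·10 = 66°C, outside 57–63°C ✗ — fails.
Primer C (16 nt, A=3 T=6 G=2 C=5): GC 7/16 = 43.8% ✓; longest run = 3 ✓; Tm = 2·9 + 4·7 = 46°C, outside 57–63°C ✗ — fails.
Primer D (19 nt, A=4 T=4 G=4 C=7): GC 11/19 = 57.9% ✓; longest run = 3 ✓; Tm = 2·8 + 4·11 = 60°C ✓ — passes.
Primer E (22 nt, A=5 T=7 G=7 C=3): GC 10/22 = 45.5% ✓; longest run = 2 ✓; Tm = 2·12 + 4·10 = 64°C, outside 57–63°C ✗ — fails.

Primer D only.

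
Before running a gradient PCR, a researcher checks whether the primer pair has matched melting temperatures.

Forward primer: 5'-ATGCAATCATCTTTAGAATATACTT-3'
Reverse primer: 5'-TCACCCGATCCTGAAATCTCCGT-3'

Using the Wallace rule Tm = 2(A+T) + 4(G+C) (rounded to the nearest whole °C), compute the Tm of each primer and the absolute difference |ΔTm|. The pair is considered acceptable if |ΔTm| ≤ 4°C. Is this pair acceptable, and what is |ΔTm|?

|ΔTm| = 8°C; the pair is not acceptable.

Forward: A=9 T=10 G=2 C=4 → Tm = 2·19 + 4·6 = 62°C.
Reverse: A=5 T=6 G=3 C=9 → Tm = 2·11 + 4·12 = 70°C.
|ΔTm| = |62 − 70| = 8°C, > 4°C.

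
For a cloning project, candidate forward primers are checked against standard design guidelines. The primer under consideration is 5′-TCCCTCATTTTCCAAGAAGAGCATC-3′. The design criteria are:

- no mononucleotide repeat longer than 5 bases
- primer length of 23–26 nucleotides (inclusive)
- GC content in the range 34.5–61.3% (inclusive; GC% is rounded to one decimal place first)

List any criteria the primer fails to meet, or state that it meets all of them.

Meets all criteria.

Base counts: A=7, T=7, G=3, C=8 (length 25).
homopolymer run: longest run = 4 ✓
length: length 25 ✓
GC content: GC 11/25 = 44.0% ✓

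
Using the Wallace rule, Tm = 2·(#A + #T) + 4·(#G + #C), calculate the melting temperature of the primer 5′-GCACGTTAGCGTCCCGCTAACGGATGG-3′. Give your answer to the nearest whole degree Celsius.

88°C

Base counts: A=5, T=5, G=9, C=8 (length 27).
Tm = 2·(5+5) + 4·(9+8) = 2·10 + 4·17 = 20 + 68 = 88°C.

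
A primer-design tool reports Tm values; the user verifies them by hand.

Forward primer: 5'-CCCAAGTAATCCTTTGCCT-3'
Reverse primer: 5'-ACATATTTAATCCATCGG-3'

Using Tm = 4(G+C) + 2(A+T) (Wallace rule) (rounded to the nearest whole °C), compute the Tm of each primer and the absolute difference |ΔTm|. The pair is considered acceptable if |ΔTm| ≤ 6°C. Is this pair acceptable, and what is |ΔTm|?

Forward: A=4 T=6 G=2 C=7 → Tm = 2·10 + 4·9 = 56°C.
Reverse: A=6 T=6 G=2 C=4 → Tm = 2·12 + 4·6 = 48°C.
|ΔTm| = |56 − 48| = 8°C, > 6°C.

|ΔTm| = 8°C; the pair is not acceptable.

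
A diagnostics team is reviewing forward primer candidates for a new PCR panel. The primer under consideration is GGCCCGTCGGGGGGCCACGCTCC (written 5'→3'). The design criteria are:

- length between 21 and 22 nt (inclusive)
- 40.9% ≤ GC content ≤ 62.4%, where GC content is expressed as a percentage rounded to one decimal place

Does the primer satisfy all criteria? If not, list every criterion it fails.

Base counts: A=1, T=2, G=10, C=10 (length 23).
length: length 23, outside 21–22 ✗
GC content: GC 20/23 = 87.0%, outside 40.9–62.4% ✗

Fails: length, GC content.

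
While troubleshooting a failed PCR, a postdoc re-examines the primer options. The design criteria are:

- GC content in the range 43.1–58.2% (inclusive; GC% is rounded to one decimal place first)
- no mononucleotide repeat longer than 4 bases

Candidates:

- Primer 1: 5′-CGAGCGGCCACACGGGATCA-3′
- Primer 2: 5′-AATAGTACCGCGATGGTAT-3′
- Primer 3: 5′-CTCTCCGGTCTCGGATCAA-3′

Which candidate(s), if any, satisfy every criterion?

Primer 3 only.

Primer 1 (20 nt, A=5 T=1 G=7 C=7): GC 14/20 = 70.0%, outside 43.1–58.2% ✗; longest run = 3 ✓ — fails.
Primer 2 (19 nt, A=6 T=5 G=5 C=3): GC 8/19 = 42.1%, outside 43.1–58.2% ✗; longest run = 2 ✓ — fails.
Primer 3 (19 nt, A=3 T=5 G=4 C=7): GC 11/19 = 57.9% ✓; longest run = 2 ✓ — passes.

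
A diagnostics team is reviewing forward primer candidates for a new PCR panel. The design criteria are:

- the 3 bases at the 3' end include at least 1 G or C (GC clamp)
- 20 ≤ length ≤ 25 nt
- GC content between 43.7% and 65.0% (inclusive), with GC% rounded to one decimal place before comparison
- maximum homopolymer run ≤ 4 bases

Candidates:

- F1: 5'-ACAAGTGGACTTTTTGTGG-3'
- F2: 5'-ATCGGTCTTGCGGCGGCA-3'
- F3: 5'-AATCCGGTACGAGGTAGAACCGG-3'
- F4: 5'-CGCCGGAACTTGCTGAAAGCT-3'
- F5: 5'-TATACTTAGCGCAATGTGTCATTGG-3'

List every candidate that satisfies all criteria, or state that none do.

F3 and F4.

F1 (19 nt, A=4 T=7 G=6 C=2): 3' end TGG has 2 G/C ✓; length 19, outside 20–25 ✗; GC 8/19 = 42.1%, outside 43.7–65.0% ✗; longest run = 5, exceeds 4 ✗ — fails.
F2 (18 nt, A=2 T=4 G=7 C=5): 3' end GCA has 2 G/C ✓; length 18, outside 20–25 ✗; GC 12/18 = 66.7%, outside 43.7–65.0% ✗; longest run = 2 ✓ — fails.
F3 (23 nt, A=7 T=3 G=8 C=5): 3' end CGG has 3 G/C ✓; length 23 ✓; GC 13/23 = 56.5% ✓; longest run = 2 ✓ — passes.
F4 (21 nt, A=5 T=4 G=6 C=6): 3' end GCT has 2 G/C ✓; length 21 ✓; GC 12/21 = 57.1% ✓; longest run = 3 ✓ — passes.
F5 (25 nt, A=6 T=9 G=6 C=4): 3' end TGG has 2 G/C ✓; length 25 ✓; GC 10/25 = 40.0%, outside 43.7–65.0% ✗; longest run = 2 ✓ — fails.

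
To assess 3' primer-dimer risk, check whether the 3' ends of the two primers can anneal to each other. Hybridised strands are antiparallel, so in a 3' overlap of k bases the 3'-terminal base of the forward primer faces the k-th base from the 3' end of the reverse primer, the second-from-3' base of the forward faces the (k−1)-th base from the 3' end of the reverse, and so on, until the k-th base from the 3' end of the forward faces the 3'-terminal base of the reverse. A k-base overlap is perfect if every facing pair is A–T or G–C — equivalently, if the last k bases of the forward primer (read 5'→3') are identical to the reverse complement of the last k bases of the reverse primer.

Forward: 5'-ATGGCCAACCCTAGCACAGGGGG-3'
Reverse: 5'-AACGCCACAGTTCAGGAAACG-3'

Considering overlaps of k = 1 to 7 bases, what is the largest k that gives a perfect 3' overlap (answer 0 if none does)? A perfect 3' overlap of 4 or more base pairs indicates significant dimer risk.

Longest perfect overlap: 0 complementary base pairs; below the dimer-risk threshold (threshold 4).

Last 7 bases (5'→3') — forward …CAGGGGG, reverse …GGAAACG.
Reverse complement of the reverse primer's last 7 bases: CGTTTCC; its first k bases are the reverse complement of the reverse primer's last k bases, so a perfect k-base overlap needs the forward primer's last k bases to equal them.
Comparing (forward last k vs required): k=1: G vs C ✗; k=2: GG vs CG ✗; k=3: GGG vs CGT ✗; k=4: GGGG vs CGTT ✗; k=5: GGGGG vs CGTTT ✗; k=6: AGGGGG vs CGTTTC ✗; k=7: CAGGGGG vs CGTTTCC ✗.
No overlap length from 1 to 7 is perfect, so the longest perfect 3' overlap is 0.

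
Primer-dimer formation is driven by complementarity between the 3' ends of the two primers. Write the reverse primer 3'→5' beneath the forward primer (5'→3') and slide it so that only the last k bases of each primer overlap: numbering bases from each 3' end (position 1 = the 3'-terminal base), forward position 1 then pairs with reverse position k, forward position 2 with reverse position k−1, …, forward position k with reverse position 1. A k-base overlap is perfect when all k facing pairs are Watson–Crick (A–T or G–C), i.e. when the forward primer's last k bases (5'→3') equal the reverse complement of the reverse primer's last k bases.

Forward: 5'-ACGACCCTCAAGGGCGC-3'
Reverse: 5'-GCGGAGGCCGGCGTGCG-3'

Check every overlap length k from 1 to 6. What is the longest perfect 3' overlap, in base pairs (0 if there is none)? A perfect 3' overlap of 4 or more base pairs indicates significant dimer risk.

Last 6 bases (5'→3') — forward …GGGCGC, reverse …CGTGCG.
Reverse complement of the reverse primer's last 6 bases: CGCACG; its first k bases are the reverse complement of the reverse primer's last k bases, so a perfect k-base overlap needs the forward primer's last k bases to equal them.
Comparing (forward last k vs required): k=1: C vs C ✓; k=2: GC vs CG ✗; k=3: CGC vs CGC ✓; k=4: GCGC vs CGCA ✗; k=5: GGCGC vs CGCAC ✗; k=6: GGGCGC vs CGCACG ✗.
Perfect overlaps at k = 1, 3; the largest is 3.

Longest perfect overlap: 3 complementary base pairs; below the dimer-risk threshold (threshold 4).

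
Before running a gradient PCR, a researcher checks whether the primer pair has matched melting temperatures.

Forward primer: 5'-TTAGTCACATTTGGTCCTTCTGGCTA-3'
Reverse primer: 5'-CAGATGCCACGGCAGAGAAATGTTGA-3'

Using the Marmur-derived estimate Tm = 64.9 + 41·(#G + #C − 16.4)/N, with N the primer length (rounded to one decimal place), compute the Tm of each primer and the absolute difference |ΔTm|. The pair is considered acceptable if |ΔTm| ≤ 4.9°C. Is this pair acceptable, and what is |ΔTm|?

Forward: G+C = 11, N = 26 → Tm = 64.9 + 41·(11 − 16.4)/26 = 56.4°C.
Reverse: G+C = 13, N = 26 → Tm = 64.9 + 41·(13 − 16.4)/26 = 59.5°C.
|ΔTm| = |56.4 − 59.5| = 3.1°C, ≤ 4.9°C.

|ΔTm| = 3.1°C; the pair is acceptable.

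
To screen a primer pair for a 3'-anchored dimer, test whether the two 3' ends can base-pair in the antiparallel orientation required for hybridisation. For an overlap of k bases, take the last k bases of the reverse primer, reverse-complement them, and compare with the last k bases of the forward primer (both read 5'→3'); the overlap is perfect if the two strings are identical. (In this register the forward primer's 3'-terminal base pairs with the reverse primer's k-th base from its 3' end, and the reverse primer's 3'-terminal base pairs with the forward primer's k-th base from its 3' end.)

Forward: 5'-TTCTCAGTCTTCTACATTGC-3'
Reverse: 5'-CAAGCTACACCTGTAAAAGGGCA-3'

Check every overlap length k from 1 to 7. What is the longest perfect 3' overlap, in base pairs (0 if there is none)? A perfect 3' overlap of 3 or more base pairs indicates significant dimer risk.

Last 7 bases (5'→3') — forward …ACATTGC, reverse …AAGGGCA.
Reverse complement of the reverse primer's last 7 bases: TGCCCTT; its first k bases are the reverse complement of the reverse primer's last k bases, so a perfect k-base overlap needs the forward primer's last k bases to equal them.
Comparing (forward last k vs required): k=1: C vs T ✗; k=2: GC vs TG ✗; k=3: TGC vs TGC ✓; k=4: TTGC vs TGCC ✗; k=5: ATTGC vs TGCCC ✗; k=6: CATTGC vs TGCCCT ✗; k=7: ACATTGC vs TGCCCTT ✗.
Only k = 3 is perfect, so the longest perfect 3' overlap is 3.

Longest perfect overlap: 3 complementary base pairs; significant dimer risk (threshold 3).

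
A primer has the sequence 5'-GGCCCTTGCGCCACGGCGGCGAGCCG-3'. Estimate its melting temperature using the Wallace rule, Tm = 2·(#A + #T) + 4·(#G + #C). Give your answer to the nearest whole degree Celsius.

96°C

Base counts: A=2, T=2, G=11, C=11 (length 26).
Tm = 2·(2+2) + 4·(11+11) = 2·4 + 4·22 = 8 + 88 = 96°C.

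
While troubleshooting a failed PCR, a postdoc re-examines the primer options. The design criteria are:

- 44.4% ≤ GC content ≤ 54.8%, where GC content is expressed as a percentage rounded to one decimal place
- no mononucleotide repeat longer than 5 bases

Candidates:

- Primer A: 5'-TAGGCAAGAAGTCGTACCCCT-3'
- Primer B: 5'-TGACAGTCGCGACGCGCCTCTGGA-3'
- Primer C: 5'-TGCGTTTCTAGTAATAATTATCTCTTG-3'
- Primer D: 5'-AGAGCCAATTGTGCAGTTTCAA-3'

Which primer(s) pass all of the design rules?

Primer A only.

Primer A (21 nt, A=6 T=4 G=5 C=6): GC 11/21 = 52.4% ✓; longest run = 4 ✓ — passes.
Primer B (24 nt, A=4 T=4 G=8 C=8): GC 16/24 = 66.7%, outside 44.4–54.8% ✗; longest run = 2 ✓ — fails.
Primer C (27 nt, A=6 T=13 G=4 C=4): GC 8/27 = 29.6%, outside 44.4–54.8% ✗; longest run = 3 ✓ — fails.
Primer D (22 nt, A=7 T=6 G=5 C=4): GC 9/22 = 40.9%, outside 44.4–54.8% ✗; longest run = 3 ✓ — fails.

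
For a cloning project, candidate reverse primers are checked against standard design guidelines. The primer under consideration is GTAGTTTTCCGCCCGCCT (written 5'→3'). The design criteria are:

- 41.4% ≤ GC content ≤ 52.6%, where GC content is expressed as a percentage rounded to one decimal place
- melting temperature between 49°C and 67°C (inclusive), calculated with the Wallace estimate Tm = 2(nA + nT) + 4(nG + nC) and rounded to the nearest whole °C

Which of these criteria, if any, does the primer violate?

Fails: GC content.

Base counts: A=1, T=6, G=4, C=7 (length 18).
GC content: GC 11/18 = 61.1%, outside 41.4–52.6% ✗
Tm: Tm = 2·7 + 4·11 = 58°C ✓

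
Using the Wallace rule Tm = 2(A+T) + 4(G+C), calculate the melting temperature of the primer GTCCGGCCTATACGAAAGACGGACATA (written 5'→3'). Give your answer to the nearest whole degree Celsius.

82°C

Base counts: A=9, T=4, G=7, C=7 (length 27).
Tm = 2·(9+4) + 4·(7+7) = 2·13 + 4·14 = 26 + 56 = 82°C.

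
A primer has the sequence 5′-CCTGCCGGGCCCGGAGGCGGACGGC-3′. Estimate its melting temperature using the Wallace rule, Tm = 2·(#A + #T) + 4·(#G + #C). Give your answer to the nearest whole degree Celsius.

Base counts: A=2, T=1, G=12, C=10 (length 25).
Tm = 2·(2+1) + 4·(12+10) = 2·3 + 4·22 = 6 + 88 = 94°C.

94°C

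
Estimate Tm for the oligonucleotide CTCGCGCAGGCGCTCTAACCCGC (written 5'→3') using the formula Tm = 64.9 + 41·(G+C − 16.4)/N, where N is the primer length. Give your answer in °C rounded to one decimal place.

Base counts: A=3, T=3, G=6, C=11; G+C = 17, N = 23.
Tm = 64.9 + 41·(17 − 16.4)/23 = 64.9 + 24.60/23 = 66.0°C.

66.0°C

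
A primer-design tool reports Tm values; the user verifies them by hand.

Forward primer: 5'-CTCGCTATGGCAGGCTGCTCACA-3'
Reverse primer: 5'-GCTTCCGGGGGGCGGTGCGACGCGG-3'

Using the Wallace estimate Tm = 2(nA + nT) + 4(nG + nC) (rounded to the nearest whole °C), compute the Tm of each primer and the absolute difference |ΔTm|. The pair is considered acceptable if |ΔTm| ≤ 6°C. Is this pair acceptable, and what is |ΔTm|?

Forward: A=4 T=5 G=6 C=8 → Tm = 2·9 + 4·14 = 74°C.
Reverse: A=1 T=3 G=14 C=7 → Tm = 2·4 + 4·21 = 92°C.
|ΔTm| = |74 − 92| = 18°C, > 6°C.

|ΔTm| = 18°C; the pair is not acceptable.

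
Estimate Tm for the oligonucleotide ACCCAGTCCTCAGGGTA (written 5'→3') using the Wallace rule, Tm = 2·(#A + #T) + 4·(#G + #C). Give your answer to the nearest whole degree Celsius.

54°C

Base counts: A=4, T=3, G=4, C=6 (length 17).
Tm = 2·(4+3) + 4·(4+6) = 2·7 + 4·10 = 14 + 40 = 54°C.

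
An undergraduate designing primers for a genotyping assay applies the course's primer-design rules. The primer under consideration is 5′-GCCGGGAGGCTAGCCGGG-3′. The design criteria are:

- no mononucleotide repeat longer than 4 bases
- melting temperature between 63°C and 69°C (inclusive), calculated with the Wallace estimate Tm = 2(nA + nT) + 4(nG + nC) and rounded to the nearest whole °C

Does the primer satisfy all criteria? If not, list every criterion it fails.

Meets all criteria.

Base counts: A=2, T=1, G=10, C=5 (length 18).
homopolymer run: longest run = 3 ✓
Tm: Tm = 2·3 + 4·15 = 66°C ✓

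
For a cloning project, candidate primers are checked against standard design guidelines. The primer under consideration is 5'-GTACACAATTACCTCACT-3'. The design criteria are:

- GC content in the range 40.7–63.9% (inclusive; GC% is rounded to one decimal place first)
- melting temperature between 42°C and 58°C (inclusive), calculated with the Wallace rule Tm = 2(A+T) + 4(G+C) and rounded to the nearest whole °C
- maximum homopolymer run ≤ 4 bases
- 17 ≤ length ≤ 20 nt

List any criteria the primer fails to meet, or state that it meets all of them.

Base counts: A=6, T=5, G=1, C=6 (length 18).
GC content: GC 7/18 = 38.9%, outside 40.7–63.9% ✗
Tm: Tm = 2·11 + 4·7 = 50°C ✓
homopolymer run: longest run = 2 ✓
length: length 18 ✓

Fails: GC content.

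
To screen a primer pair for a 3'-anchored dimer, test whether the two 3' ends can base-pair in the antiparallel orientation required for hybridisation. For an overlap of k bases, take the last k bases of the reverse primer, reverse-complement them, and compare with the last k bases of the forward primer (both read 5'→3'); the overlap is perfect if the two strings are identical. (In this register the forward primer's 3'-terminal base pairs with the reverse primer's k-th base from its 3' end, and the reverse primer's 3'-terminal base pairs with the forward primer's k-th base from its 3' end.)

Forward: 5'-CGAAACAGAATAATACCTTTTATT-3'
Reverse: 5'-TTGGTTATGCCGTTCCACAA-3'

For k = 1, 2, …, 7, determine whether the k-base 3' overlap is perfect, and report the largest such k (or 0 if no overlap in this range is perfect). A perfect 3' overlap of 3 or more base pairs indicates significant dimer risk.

Longest perfect overlap: 2 complementary base pairs; below the dimer-risk threshold (threshold 3).

Last 7 bases (5'→3') — forward …TTTTATT, reverse …TCCACAA.
Reverse complement of the reverse primer's last 7 bases: TTGTGGA; its first k bases are the reverse complement of the reverse primer's last k bases, so a perfect k-base overlap needs the forward primer's last k bases to equal them.
Comparing (forward last k vs required): k=1: T vs T ✓; k=2: TT vs TT ✓; k=3: ATT vs TTG ✗; k=4: TATT vs TTGT ✗; k=5: TTATT vs TTGTG ✗; k=6: TTTATT vs TTGTGG ✗; k=7: TTTTATT vs TTGTGGA ✗.
Perfect overlaps at k = 1, 2; the largest is 2.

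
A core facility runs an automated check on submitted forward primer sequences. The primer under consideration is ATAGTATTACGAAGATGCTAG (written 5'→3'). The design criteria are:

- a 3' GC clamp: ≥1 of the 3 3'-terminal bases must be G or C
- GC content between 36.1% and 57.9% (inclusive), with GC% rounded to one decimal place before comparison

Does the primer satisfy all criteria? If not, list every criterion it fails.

Fails: GC content.

Base counts: A=8, T=6, G=5, C=2 (length 21).
GC clamp: 3' end TAG has 1 G/C ✓
GC content: GC 7/21 = 33.3%, outside 36.1–57.9% ✗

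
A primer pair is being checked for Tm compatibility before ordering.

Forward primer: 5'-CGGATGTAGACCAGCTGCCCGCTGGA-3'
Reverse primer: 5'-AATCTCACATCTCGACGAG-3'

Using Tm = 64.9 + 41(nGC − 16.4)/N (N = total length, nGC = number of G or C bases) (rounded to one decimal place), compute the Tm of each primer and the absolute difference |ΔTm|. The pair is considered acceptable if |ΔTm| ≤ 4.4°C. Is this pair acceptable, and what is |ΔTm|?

|ΔTm| = 16.9°C; the pair is not acceptable.

Forward: G+C = 17, N = 26 → Tm = 64.9 + 41·(17 − 16.4)/26 = 65.8°C.
Reverse: G+C = 9, N = 19 → Tm = 64.9 + 41·(9 − 16.4)/19 = 48.9°C.
|ΔTm| = |65.8 − 48.9| = 16.9°C, > 4.4°C.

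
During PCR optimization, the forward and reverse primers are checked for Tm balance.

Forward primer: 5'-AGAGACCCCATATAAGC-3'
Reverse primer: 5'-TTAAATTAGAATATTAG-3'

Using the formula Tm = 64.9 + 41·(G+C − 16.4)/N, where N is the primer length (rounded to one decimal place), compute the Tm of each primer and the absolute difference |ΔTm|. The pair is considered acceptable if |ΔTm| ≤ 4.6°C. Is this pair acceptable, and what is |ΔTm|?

Forward: G+C = 8, N = 17 → Tm = 64.9 + 41·(8 − 16.4)/17 = 44.6°C.
Reverse: G+C = 2, N = 17 → Tm = 64.9 + 41·(2 − 16.4)/17 = 30.2°C.
|ΔTm| = |44.6 − 30.2| = 14.4°C, > 4.6°C.

|ΔTm| = 14.4°C; the pair is not acceptable.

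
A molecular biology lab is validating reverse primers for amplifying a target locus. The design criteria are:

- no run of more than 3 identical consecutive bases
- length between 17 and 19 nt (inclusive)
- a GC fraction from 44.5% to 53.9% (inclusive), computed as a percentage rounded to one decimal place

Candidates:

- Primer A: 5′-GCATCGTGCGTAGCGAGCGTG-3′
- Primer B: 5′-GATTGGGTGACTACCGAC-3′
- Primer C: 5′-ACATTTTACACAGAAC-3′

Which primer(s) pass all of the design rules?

None of the candidates satisfy all criteria.

Primer A (21 nt, A=3 T=4 G=9 C=5): longest run = 1 ✓; length 21, outside 17–19 ✗; GC 14/21 = 66.7%, outside 44.5–53.9% ✗ — fails.
Primer B (18 nt, A=4 T=4 G=6 C=4): longest run = 3 ✓; length 18 ✓; GC 10/18 = 55.6%, outside 44.5–53.9% ✗ — fails.
Primer C (16 nt, A=7 T=4 G=1 C=4): longest run = 4, exceeds 3 ✗; length 16, outside 17–19 ✗; GC 5/16 = 31.3%, outside 44.5–53.9% ✗ — fails.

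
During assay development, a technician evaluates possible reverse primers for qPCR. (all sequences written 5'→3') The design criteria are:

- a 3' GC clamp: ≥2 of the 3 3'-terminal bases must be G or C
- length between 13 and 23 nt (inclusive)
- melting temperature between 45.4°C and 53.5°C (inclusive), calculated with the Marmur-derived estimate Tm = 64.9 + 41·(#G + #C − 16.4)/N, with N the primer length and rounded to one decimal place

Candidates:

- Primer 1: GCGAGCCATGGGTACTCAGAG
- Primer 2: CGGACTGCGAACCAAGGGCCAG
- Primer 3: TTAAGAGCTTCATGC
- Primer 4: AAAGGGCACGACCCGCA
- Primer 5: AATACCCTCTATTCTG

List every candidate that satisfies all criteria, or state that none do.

Primer 1 (21 nt, A=5 T=3 G=8 C=5): 3' end GAG has 2 G/C ✓; length 21 ✓; Tm = 64.9 + 41·(13 − 16.4)/21 = 58.3°C, outside 45.4–53.5°C ✗ — fails.
Primer 2 (22 nt, A=6 T=1 G=8 C=7): 3' end CAG has 2 G/C ✓; length 22 ✓; Tm = 64.9 + 41·(15 − 16.4)/22 = 62.3°C, outside 45.4–53.5°C ✗ — fails.
Primer 3 (15 nt, A=4 T=5 G=3 C=3): 3' end TGC has 2 G/C ✓; length 15 ✓; Tm = 64.9 + 41·(6 − 16.4)/15 = 36.5°C, outside 45.4–53.5°C ✗ — fails.
Primer 4 (17 nt, A=6 T=0 G=5 C=6): 3' end GCA has 2 G/C ✓; length 17 ✓; Tm = 64.9 + 41·(11 − 16.4)/17 = 51.9°C ✓ — passes.
Primer 5 (16 nt, A=4 T=6 G=1 C=5): 3' end CTG has 2 G/C ✓; length 16 ✓; Tm = 64.9 + 41·(6 − 16.4)/16 = 38.3°C, outside 45.4–53.5°C ✗ — fails.

Primer 4 only.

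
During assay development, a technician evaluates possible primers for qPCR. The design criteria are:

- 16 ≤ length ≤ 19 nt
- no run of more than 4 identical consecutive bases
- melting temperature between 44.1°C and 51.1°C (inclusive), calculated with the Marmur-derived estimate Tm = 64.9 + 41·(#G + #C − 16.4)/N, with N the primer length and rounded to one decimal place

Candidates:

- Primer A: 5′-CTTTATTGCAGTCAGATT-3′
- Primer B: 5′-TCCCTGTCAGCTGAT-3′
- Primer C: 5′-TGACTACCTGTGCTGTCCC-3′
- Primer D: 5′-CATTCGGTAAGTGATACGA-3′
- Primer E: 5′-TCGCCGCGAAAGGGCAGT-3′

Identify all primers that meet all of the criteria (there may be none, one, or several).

Primer D only.

Primer A (18 nt, A=4 T=8 G=3 C=3): length 18 ✓; longest run = 3 ✓; Tm = 64.9 + 41·(6 − 16.4)/18 = 41.2°C, outside 44.1–51.1°C ✗ — fails.
Primer B (15 nt, A=2 T=5 G=3 C=5): length 15, outside 16–19 ✗; longest run = 3 ✓; Tm = 64.9 + 41·(8 − 16.4)/15 = 41.9°C, outside 44.1–51.1°C ✗ — fails.
Primer C (19 nt, A=2 T=6 G=4 C=7): length 19 ✓; longest run = 3 ✓; Tm = 64.9 + 41·(11 − 16.4)/19 = 53.2°C, outside 44.1–51.1°C ✗ — fails.
Primer D (19 nt, A=6 T=5 G=5 C=3): length 19 ✓; longest run = 2 ✓; Tm = 64.9 + 41·(8 − 16.4)/19 = 46.8°C ✓ — passes.
Primer E (18 nt, A=4 T=2 G=7 C=5): length 18 ✓; longest run = 3 ✓; Tm = 64.9 + 41·(12 − 16.4)/18 = 54.9°C, outside 44.1–51.1°C ✗ — fails.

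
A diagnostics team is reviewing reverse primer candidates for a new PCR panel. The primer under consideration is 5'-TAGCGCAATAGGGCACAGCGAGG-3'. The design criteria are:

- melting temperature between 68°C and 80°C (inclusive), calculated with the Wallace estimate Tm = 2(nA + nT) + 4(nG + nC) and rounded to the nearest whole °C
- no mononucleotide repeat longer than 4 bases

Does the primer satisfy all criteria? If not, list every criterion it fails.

Base counts: A=7, T=2, G=9, C=5 (length 23).
Tm: Tm = 2·9 + 4·14 = 74°C ✓
homopolymer run: longest run = 3 ✓

Meets all criteria.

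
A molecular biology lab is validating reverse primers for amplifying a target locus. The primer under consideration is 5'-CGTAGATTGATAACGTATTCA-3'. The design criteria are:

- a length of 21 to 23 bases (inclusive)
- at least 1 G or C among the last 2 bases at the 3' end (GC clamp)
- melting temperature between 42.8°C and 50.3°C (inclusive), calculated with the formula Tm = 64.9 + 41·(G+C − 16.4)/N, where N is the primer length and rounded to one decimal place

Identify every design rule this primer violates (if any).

Base counts: A=7, T=7, G=4, C=3 (length 21).
length: length 21 ✓
GC clamp: 3' end CA has 1 G/C ✓
Tm: Tm = 64.9 + 41·(7 − 16.4)/21 = 46.5°C ✓

Meets all criteria.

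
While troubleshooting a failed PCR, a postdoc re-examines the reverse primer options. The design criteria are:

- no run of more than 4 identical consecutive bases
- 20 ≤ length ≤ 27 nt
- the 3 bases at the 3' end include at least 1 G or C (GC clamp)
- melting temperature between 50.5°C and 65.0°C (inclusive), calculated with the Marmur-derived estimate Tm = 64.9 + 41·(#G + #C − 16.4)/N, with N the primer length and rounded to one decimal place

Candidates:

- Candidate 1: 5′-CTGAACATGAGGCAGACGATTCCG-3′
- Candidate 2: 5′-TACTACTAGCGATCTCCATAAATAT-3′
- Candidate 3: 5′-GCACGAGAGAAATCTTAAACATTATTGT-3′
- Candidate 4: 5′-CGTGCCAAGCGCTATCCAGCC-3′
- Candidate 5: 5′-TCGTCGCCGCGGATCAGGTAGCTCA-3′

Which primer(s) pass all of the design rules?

Candidate 1 (24 nt, A=7 T=4 G=7 C=6): longest run = 2 ✓; length 24 ✓; 3' end CCG has 3 G/C ✓; Tm = 64.9 + 41·(13 − 16.4)/24 = 59.1°C ✓ — passes.
Candidate 2 (25 nt, A=9 T=8 G=2 C=6): longest run = 3 ✓; length 25 ✓; 3' end TAT has 0 G/C, need ≥1 ✗; Tm = 64.9 + 41·(8 − 16.4)/25 = 51.1°C ✓ — fails.
Candidate 3 (28 nt, A=11 T=8 G=5 C=4): longest run = 3 ✓; length 28, outside 20–27 ✗; 3' end TGT has 1 G/C ✓; Tm = 64.9 + 41·(9 − 16.4)/28 = 54.1°C ✓ — fails.
Candidate 4 (21 nt, A=4 T=3 G=5 C=9): longest run = 2 ✓; length 21 ✓; 3' end GCC has 3 G/C ✓; Tm = 64.9 + 41·(14 − 16.4)/21 = 60.2°C ✓ — passes.
Candidate 5 (25 nt, A=4 T=5 G=8 C=8): longest run = 2 ✓; length 25 ✓; 3' end TCA has 1 G/C ✓; Tm = 64.9 + 41·(16 − 16.4)/25 = 64.2°C ✓ — passes.

Candidate 1, Candidate 4 and Candidate 5.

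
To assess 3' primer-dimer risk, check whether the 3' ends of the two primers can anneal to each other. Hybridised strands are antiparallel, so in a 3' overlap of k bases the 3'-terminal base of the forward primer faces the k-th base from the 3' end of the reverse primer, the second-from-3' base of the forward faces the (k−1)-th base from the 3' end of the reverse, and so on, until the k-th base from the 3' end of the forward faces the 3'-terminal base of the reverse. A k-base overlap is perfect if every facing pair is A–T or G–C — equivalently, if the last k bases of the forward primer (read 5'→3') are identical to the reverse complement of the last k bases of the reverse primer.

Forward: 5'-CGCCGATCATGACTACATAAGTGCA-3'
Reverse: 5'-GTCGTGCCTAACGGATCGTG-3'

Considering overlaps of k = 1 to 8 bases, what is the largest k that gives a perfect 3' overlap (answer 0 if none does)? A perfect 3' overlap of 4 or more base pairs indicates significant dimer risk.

Last 8 bases (5'→3') — forward …TAAGTGCA, reverse …GGATCGTG.
Reverse complement of the reverse primer's last 8 bases: CACGATCC; its first k bases are the reverse complement of the reverse primer's last k bases, so a perfect k-base overlap needs the forward primer's last k bases to equal them.
Comparing (forward last k vs required): k=1: A vs C ✗; k=2: CA vs CA ✓; k=3: GCA vs CAC ✗; k=4: TGCA vs CACG ✗; k=5: GTGCA vs CACGA ✗; k=6: AGTGCA vs CACGAT ✗; k=7: AAGTGCA vs CACGATC ✗; k=8: TAAGTGCA vs CACGATCC ✗.
Only k = 2 is perfect, so the longest perfect 3' overlap is 2.

Longest perfect overlap: 2 complementary base pairs; below the dimer-risk threshold (threshold 4).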